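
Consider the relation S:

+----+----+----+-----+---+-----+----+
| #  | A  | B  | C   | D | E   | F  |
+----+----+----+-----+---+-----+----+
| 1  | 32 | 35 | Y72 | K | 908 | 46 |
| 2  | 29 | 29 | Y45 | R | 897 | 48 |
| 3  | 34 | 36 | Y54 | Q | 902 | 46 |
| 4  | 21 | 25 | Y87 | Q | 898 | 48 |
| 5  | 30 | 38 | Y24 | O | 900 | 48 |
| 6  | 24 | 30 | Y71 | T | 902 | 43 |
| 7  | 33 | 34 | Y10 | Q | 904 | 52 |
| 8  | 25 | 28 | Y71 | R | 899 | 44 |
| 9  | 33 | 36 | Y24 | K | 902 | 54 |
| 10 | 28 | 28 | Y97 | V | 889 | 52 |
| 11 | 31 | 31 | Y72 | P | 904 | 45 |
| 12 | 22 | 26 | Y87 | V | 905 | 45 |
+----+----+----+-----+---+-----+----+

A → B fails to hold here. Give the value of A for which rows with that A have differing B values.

A=32: row 1 → B = 35 ✓
A=29: row 2 → B = 29 ✓
A=34: row 3 → B = 36 ✓
A=21: row 4 → B = 25 ✓
A=30: row 5 → B = 38 ✓
A=24: row 6 → B = 30 ✓
A=33: rows 7, 9 → B takes values {34, 36} — violation
A=25: row 8 → B = 28 ✓
A=28: row 10 → B = 28 ✓
A=31: row 11 → B = 31 ✓
A=22: row 12 → B = 26 ✓
The only A value with inconsistent B is A=33.

33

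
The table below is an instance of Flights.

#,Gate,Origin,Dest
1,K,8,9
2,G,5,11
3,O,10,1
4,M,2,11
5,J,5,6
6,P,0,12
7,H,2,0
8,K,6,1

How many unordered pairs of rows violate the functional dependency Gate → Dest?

1

Gate=K: violating pairs (1,8) — 1 pair.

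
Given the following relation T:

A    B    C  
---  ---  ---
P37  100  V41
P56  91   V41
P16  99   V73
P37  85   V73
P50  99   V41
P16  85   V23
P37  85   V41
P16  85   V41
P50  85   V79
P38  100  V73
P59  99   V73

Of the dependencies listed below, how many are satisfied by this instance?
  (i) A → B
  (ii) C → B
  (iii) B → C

(i) A → B: A=P37: 3 rows → B takes values {100, 85} — violation; A=P16: 3 rows → B takes values {99, 85} — violation; A=P50: 2 rows → B takes values {99, 85} — violation — fails.
(ii) C → B: C=V41: 5 rows → B takes values {100, 91, 99, 85} — violation; C=V73: 4 rows → B takes values {99, 85, 100} — violation — fails.
(iii) B → C: B=100: 2 rows → C takes values {V41, V73} — violation; B=99: 3 rows → C takes values {V73, V41} — violation; B=85: 5 rows → C takes values {V73, V23, V41, V79} — violation — fails.
None of the 3 dependencies hold.

0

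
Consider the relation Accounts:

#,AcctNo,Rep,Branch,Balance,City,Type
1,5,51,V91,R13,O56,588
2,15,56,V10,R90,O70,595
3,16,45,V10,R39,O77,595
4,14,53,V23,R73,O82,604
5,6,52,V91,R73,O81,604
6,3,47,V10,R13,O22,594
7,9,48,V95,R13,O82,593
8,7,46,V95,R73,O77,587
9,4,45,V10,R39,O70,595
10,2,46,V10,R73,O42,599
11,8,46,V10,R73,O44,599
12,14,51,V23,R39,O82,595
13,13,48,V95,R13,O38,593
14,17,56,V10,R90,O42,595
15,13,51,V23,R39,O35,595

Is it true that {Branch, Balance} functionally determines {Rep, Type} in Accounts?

Yes

(Branch=V91, Balance=R13): row 1 → {Rep,Type} = (51, 588) ✓
(Branch=V10, Balance=R90): rows 2, 14 → {Rep,Type} = (56, 595), (56, 595) ✓
(Branch=V10, Balance=R39): rows 3, 9 → {Rep,Type} = (45, 595), (45, 595) ✓
(Branch=V23, Balance=R73): row 4 → {Rep,Type} = (53, 604) ✓
(Branch=V91, Balance=R73): row 5 → {Rep,Type} = (52, 604) ✓
(Branch=V10, Balance=R13): row 6 → {Rep,Type} = (47, 594) ✓
(Branch=V95, Balance=R13): rows 7, 13 → {Rep,Type} = (48, 593), (48, 593) ✓
(Branch=V95, Balance=R73): row 8 → {Rep,Type} = (46, 587) ✓
(Branch=V10, Balance=R73): rows 10, 11 → {Rep,Type} = (46, 599), (46, 599) ✓
(Branch=V23, Balance=R39): rows 12, 15 → {Rep,Type} = (51, 595), (51, 595) ✓
Every {Branch, Balance} value is associated with a single {Rep, Type} value, so {Branch, Balance} → {Rep, Type} holds.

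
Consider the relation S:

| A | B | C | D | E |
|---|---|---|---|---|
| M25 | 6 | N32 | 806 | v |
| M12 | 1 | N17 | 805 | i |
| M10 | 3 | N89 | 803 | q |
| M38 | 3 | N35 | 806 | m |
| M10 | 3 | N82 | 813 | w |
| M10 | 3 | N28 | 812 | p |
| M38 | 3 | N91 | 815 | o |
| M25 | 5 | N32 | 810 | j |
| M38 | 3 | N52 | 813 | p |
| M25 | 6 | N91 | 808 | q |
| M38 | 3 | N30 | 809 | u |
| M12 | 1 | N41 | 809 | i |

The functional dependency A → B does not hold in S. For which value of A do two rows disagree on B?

M25

A=M25: 3 rows → B takes values {6, 5} — violation
A=M12: 2 rows → B = 1, 1 ✓
A=M10: 3 rows → B = 3, 3, 3 ✓
A=M38: 4 rows → B = 3, 3, 3, 3 ✓
The only A value with inconsistent B is A=M25.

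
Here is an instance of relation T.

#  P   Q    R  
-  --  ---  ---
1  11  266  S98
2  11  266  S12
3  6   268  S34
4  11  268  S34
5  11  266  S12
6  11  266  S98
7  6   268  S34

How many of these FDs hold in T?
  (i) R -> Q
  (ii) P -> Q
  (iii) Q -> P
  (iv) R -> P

1

(i) R -> Q: every LHS value maps to a single RHS value — holds.
(ii) P -> Q: P=11: rows 1, 2, 4, 5, 6 → Q takes values {266, 268} — violation — fails.
(iii) Q -> P: Q=268: rows 3, 4, 7 → P takes values {6, 11} — violation — fails.
(iv) R -> P: R=S34: rows 3, 4, 7 → P takes values {6, 11} — violation — fails.
1 of the 4 dependencies holds.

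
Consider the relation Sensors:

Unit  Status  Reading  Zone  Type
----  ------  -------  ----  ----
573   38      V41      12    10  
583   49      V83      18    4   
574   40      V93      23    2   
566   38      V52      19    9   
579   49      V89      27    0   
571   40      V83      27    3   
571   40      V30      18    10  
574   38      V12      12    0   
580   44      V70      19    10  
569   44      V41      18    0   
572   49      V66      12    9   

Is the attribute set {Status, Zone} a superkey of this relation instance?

Two distinct rows share (Status=38, Zone=12), so {Status, Zone} does not determine every attribute — not a superkey.

No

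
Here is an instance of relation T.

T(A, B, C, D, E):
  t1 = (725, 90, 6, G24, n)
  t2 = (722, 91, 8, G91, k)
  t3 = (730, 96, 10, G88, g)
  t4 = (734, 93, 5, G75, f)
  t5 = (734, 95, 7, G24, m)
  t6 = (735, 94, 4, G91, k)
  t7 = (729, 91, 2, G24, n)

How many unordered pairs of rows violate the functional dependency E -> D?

0

E=n: all 2 rows agree on D — 0 pairs.
E=k: all 2 rows agree on D — 0 pairs.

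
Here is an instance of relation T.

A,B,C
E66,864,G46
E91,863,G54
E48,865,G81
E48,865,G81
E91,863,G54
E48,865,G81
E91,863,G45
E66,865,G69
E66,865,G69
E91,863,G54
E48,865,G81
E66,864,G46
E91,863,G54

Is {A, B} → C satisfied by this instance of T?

No

(A=E66, B=864): 2 rows → C = G46, G46 ✓
(A=E91, B=863): 5 rows → C takes values {G54, G45} — violation
(A=E48, B=865): 4 rows → C = G81, G81, G81, G81 ✓
(A=E66, B=865): 2 rows → C = G69, G69 ✓
Two rows agree on {A, B} but differ on C, so {A, B} → C does not hold.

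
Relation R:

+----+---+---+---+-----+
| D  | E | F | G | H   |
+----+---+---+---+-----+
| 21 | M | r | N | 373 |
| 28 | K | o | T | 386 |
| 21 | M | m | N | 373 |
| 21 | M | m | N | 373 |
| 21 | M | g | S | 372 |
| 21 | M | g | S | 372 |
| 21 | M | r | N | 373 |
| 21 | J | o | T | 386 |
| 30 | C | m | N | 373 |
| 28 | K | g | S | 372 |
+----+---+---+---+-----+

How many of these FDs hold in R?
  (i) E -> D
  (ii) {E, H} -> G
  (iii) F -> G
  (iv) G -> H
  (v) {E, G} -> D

(i) E -> D: every LHS value maps to a single RHS value — holds.
(ii) {E, H} -> G: every LHS value maps to a single RHS value — holds.
(iii) F -> G: every LHS value maps to a single RHS value — holds.
(iv) G -> H: every LHS value maps to a single RHS value — holds.
(v) {E, G} -> D: every LHS value maps to a single RHS value — holds.
5 of the 5 dependencies hold.

5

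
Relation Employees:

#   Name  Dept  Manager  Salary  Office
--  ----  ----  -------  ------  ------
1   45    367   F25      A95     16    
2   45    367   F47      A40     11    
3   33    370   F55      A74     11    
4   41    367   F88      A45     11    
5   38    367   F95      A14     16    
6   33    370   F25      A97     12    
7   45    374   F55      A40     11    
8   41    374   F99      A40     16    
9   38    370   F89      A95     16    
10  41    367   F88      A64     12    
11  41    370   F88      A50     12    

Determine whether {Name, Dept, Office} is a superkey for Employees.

All 11 rows have distinct {Name, Dept, Office} values, so {Name, Dept, Office} → (all attributes) holds and {Name, Dept, Office} is a superkey.

Yes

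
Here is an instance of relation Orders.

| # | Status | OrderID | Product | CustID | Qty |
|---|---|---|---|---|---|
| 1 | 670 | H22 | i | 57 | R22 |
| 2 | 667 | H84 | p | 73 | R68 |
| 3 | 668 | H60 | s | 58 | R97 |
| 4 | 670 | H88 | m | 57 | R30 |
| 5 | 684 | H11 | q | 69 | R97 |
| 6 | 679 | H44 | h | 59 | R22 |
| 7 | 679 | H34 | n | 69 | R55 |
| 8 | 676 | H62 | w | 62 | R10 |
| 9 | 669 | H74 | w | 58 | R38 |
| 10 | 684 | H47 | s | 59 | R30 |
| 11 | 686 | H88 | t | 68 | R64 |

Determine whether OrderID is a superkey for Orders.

No

Rows 4 and 11 have the same OrderID value OrderID=H88 but are distinct tuples, so OrderID does not determine every attribute — not a superkey.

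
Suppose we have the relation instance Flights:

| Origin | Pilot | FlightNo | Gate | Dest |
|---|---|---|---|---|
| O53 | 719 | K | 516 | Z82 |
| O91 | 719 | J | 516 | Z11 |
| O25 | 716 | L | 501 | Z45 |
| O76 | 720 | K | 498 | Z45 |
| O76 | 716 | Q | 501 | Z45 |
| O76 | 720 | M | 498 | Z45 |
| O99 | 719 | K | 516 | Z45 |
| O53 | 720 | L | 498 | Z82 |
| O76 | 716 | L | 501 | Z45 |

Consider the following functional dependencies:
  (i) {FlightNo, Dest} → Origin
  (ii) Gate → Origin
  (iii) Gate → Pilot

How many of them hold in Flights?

1

(i) {FlightNo, Dest} → Origin: (FlightNo=L, Dest=Z45): 2 rows → Origin takes values {O25, O76} — violation; (FlightNo=K, Dest=Z45): 2 rows → Origin takes values {O76, O99} — violation — fails.
(ii) Gate → Origin: Gate=516: 3 rows → Origin takes values {O53, O91, O99} — violation; Gate=501: 3 rows → Origin takes values {O25, O76} — violation; Gate=498: 3 rows → Origin takes values {O76, O53} — violation — fails.
(iii) Gate → Pilot: every LHS value maps to a single RHS value — holds.
1 of the 3 dependencies holds.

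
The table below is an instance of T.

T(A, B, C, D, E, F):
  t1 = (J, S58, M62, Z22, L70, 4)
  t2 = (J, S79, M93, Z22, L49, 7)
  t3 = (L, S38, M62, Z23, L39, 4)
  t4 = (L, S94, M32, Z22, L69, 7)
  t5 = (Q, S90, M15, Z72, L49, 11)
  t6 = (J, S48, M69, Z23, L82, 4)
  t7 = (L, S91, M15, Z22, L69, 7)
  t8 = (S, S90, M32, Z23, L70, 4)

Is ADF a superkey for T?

No

Rows 4 and 7 have the same ADF value (A=L, D=Z22, F=7) but are distinct tuples, so ADF does not determine every attribute — not a superkey.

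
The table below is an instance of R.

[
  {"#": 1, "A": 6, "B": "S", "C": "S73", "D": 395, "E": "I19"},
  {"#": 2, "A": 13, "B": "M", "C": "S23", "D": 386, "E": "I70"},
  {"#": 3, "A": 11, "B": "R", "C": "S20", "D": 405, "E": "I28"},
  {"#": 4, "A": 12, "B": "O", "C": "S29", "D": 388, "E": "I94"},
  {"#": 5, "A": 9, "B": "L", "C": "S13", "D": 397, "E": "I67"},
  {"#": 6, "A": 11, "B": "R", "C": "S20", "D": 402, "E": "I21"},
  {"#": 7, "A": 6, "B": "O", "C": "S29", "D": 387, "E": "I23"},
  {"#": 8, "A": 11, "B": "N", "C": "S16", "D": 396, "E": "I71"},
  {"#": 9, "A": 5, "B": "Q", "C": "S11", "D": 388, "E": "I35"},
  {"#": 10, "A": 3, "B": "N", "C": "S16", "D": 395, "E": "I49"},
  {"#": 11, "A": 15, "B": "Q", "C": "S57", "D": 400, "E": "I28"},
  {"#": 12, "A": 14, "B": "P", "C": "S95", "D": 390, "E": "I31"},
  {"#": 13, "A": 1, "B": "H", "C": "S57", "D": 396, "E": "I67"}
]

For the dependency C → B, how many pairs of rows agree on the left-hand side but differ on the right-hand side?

C=S20: all 2 rows agree on B — 0 pairs.
C=S29: all 2 rows agree on B — 0 pairs.
C=S16: all 2 rows agree on B — 0 pairs.
C=S57: violating pairs (11,13) — 1 pair.

1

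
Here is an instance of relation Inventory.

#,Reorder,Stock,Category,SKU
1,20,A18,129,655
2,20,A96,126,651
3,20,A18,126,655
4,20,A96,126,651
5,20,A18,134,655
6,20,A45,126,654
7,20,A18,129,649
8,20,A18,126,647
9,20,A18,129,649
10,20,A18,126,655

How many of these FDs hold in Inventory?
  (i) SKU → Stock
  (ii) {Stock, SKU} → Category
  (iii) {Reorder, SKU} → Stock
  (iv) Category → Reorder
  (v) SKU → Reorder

4

(i) SKU → Stock: every LHS value maps to a single RHS value — holds.
(ii) {Stock, SKU} → Category: (Stock=A18, SKU=655): rows 1, 3, 5, 10 → Category takes values {129, 126, 134} — violation — fails.
(iii) {Reorder, SKU} → Stock: every LHS value maps to a single RHS value — holds.
(iv) Category → Reorder: every LHS value maps to a single RHS value — holds.
(v) SKU → Reorder: every LHS value maps to a single RHS value — holds.
4 of the 5 dependencies hold.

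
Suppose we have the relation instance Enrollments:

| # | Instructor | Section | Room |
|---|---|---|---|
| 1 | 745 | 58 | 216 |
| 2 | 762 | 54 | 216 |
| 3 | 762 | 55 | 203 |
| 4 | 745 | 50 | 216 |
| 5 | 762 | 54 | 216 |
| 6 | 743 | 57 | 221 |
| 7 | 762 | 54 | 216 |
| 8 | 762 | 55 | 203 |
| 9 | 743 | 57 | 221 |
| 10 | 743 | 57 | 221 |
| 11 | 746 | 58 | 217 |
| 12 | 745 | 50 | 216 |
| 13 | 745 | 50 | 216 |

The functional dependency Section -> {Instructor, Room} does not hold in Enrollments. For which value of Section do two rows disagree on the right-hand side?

Section=58: rows 1, 11 → {Instructor,Room} takes values {(745, 216), (746, 217)} — violation
Section=54: rows 2, 5, 7 → {Instructor,Room} = (762, 216), (762, 216), (762, 216) ✓
Section=55: rows 3, 8 → {Instructor,Room} = (762, 203), (762, 203) ✓
Section=50: rows 4, 12, 13 → {Instructor,Room} = (745, 216), (745, 216), (745, 216) ✓
Section=57: rows 6, 9, 10 → {Instructor,Room} = (743, 221), (743, 221), (743, 221) ✓
The only Section value with inconsistent RHS is Section=58.

58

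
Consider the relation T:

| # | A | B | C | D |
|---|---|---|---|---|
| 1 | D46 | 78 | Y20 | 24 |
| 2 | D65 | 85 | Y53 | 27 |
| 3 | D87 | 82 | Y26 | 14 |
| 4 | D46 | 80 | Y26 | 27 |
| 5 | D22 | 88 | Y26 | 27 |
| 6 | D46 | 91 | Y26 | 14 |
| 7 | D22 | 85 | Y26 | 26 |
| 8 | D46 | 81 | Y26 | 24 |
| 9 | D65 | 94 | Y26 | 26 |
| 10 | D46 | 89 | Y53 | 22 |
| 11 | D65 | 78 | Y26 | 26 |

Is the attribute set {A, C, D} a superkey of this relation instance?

No

Rows 9 and 11 have the same {A, C, D} value (A=D65, C=Y26, D=26) but are distinct tuples, so {A, C, D} does not determine every attribute — not a superkey.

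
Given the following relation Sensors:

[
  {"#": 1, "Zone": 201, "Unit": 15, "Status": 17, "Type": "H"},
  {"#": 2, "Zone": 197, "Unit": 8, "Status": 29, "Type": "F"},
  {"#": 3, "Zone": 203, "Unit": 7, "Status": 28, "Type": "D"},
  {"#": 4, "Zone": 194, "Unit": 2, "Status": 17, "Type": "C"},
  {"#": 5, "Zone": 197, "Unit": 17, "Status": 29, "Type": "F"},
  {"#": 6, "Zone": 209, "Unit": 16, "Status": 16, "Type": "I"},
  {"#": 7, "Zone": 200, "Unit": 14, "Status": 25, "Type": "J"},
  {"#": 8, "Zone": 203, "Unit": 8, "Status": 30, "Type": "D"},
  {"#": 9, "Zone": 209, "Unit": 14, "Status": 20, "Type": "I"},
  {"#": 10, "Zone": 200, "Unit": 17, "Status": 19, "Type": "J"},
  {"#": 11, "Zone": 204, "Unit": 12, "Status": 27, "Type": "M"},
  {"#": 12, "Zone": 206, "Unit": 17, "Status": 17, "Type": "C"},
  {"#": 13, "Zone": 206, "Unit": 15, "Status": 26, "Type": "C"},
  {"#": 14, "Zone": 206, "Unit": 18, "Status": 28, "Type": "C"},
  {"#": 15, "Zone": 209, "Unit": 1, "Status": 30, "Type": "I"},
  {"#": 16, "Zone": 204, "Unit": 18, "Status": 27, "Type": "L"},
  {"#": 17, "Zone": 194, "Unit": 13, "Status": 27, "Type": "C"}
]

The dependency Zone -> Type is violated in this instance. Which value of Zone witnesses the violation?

204

Zone=201: row 1 → Type = H ✓
Zone=197: rows 2, 5 → Type = F, F ✓
Zone=203: rows 3, 8 → Type = D, D ✓
Zone=194: rows 4, 17 → Type = C, C ✓
Zone=209: rows 6, 9, 15 → Type = I, I, I ✓
Zone=200: rows 7, 10 → Type = J, J ✓
Zone=204: rows 11, 16 → Type takes values {M, L} — violation
Zone=206: rows 12, 13, 14 → Type = C, C, C ✓
The only Zone value with inconsistent Type is Zone=204.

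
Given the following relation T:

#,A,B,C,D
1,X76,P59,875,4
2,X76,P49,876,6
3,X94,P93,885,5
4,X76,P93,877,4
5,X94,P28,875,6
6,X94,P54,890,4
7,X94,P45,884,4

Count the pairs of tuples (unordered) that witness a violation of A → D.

7

A=X76: violating pairs (1,2), (2,4) — 2 pairs.
A=X94: violating pairs (3,5), (3,6), (3,7), (5,6), (5,7) — 5 pairs.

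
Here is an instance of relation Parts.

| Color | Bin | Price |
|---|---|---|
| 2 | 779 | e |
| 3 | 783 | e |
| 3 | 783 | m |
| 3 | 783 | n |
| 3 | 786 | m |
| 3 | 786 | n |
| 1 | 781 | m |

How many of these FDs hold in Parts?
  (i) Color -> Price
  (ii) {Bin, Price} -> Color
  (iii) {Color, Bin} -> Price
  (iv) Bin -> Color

2

(i) Color -> Price: Color=3: 5 rows → Price takes values {e, m, n} — violation — fails.
(ii) {Bin, Price} -> Color: every LHS value maps to a single RHS value — holds.
(iii) {Color, Bin} -> Price: (Color=3, Bin=783): 3 rows → Price takes values {e, m, n} — violation; (Color=3, Bin=786): 2 rows → Price takes values {m, n} — violation — fails.
(iv) Bin -> Color: every LHS value maps to a single RHS value — holds.
2 of the 4 dependencies hold.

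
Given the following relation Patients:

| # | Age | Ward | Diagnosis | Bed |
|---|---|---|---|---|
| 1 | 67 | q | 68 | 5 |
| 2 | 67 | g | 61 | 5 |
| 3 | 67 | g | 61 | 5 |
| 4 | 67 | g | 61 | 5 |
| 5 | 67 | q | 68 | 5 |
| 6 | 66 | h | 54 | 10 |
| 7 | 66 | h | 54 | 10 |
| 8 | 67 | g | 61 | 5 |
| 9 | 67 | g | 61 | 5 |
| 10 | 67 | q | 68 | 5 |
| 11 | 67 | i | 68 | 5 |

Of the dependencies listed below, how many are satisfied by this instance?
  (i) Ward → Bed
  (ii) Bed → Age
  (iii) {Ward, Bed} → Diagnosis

3

(i) Ward → Bed: every LHS value maps to a single RHS value — holds.
(ii) Bed → Age: every LHS value maps to a single RHS value — holds.
(iii) {Ward, Bed} → Diagnosis: every LHS value maps to a single RHS value — holds.
3 of the 3 dependencies hold.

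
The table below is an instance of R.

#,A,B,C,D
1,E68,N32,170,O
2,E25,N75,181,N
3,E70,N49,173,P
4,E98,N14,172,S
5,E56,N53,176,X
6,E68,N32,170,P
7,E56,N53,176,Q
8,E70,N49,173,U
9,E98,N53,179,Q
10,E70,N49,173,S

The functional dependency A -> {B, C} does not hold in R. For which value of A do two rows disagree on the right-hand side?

A=E68: rows 1, 6 → {B,C} = (N32, 170), (N32, 170) ✓
A=E25: row 2 → {B,C} = (N75, 181) ✓
A=E70: rows 3, 8, 10 → {B,C} = (N49, 173), (N49, 173), (N49, 173) ✓
A=E98: rows 4, 9 → {B,C} takes values {(N14, 172), (N53, 179)} — violation
A=E56: rows 5, 7 → {B,C} = (N53, 176), (N53, 176) ✓
The only A value with inconsistent RHS is A=E98.

E98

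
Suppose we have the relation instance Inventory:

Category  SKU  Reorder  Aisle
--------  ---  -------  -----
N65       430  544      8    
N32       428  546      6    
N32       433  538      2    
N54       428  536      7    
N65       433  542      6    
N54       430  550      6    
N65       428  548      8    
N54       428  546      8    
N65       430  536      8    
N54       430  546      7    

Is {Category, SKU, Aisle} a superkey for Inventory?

Two distinct rows share (Category=N65, SKU=430, Aisle=8), so {Category, SKU, Aisle} does not determine every attribute — not a superkey.

No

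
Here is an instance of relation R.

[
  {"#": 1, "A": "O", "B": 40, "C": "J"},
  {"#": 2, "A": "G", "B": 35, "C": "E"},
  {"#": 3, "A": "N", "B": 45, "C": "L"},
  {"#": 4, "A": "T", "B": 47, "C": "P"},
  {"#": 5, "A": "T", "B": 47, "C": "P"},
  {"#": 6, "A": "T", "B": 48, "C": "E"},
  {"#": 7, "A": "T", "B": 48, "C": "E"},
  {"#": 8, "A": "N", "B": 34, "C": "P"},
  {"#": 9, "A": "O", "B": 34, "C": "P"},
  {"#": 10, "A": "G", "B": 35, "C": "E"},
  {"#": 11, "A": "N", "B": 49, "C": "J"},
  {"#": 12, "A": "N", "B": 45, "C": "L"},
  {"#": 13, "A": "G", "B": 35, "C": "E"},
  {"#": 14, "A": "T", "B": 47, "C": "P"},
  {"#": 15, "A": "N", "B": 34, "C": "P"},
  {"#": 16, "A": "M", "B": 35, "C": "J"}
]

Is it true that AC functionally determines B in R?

(A=O, C=J): row 1 → B = 40 ✓
(A=G, C=E): rows 2, 10, 13 → B = 35, 35, 35 ✓
(A=N, C=L): rows 3, 12 → B = 45, 45 ✓
(A=T, C=P): rows 4, 5, 14 → B = 47, 47, 47 ✓
(A=T, C=E): rows 6, 7 → B = 48, 48 ✓
(A=N, C=P): rows 8, 15 → B = 34, 34 ✓
(A=O, C=P): row 9 → B = 34 ✓
(A=N, C=J): row 11 → B = 49 ✓
(A=M, C=J): row 16 → B = 35 ✓
Every AC value is associated with a single B value, so AC → B holds.

Yes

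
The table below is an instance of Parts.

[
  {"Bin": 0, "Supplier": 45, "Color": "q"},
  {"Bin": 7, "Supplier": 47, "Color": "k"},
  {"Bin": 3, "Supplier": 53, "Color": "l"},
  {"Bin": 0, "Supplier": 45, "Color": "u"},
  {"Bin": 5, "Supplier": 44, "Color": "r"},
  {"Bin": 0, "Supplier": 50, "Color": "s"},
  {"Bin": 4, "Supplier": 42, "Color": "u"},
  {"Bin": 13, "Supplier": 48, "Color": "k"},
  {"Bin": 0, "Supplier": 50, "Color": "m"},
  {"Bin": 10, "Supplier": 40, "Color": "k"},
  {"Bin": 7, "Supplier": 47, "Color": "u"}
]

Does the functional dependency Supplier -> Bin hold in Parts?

Yes

Supplier=45: 2 rows → Bin = 0, 0 ✓
Supplier=47: 2 rows → Bin = 7, 7 ✓
Supplier=53: 1 row → Bin = 3 ✓
Supplier=44: 1 row → Bin = 5 ✓
Supplier=50: 2 rows → Bin = 0, 0 ✓
Supplier=42: 1 row → Bin = 4 ✓
Supplier=48: 1 row → Bin = 13 ✓
Supplier=40: 1 row → Bin = 10 ✓
Every Supplier value is associated with a single Bin value, so Supplier -> Bin holds.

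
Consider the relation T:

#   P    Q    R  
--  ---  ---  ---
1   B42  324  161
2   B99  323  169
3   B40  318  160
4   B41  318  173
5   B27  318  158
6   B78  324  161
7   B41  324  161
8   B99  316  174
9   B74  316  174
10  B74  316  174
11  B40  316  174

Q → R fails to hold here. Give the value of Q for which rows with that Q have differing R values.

Q=324: rows 1, 6, 7 → R = 161, 161, 161 ✓
Q=323: row 2 → R = 169 ✓
Q=318: rows 3, 4, 5 → R takes values {160, 173, 158} — violation
Q=316: rows 8, 9, 10, 11 → R = 174, 174, 174, 174 ✓
The only Q value with inconsistent R is Q=318.

318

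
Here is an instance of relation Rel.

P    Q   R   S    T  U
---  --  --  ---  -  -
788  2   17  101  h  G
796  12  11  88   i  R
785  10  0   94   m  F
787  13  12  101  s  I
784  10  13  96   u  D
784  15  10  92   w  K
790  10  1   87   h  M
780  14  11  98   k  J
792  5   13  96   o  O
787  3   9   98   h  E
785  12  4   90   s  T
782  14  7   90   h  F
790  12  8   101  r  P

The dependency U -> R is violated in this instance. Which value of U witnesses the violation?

U=G: 1 row → R = 17 ✓
U=R: 1 row → R = 11 ✓
U=F: 2 rows → R takes values {0, 7} — violation
U=I: 1 row → R = 12 ✓
U=D: 1 row → R = 13 ✓
U=K: 1 row → R = 10 ✓
U=M: 1 row → R = 1 ✓
U=J: 1 row → R = 11 ✓
U=O: 1 row → R = 13 ✓
U=E: 1 row → R = 9 ✓
U=T: 1 row → R = 4 ✓
U=P: 1 row → R = 8 ✓
The only U value with inconsistent R is U=F.

F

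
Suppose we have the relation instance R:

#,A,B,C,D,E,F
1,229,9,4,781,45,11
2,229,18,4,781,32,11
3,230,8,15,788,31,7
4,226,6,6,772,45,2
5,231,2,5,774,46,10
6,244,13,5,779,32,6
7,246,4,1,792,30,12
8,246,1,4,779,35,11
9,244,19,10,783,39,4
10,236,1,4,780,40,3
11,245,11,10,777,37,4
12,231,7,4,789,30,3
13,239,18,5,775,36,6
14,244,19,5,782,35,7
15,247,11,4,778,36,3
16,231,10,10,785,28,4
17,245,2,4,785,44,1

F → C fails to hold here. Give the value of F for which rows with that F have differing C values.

F=11: rows 1, 2, 8 → C = 4, 4, 4 ✓
F=7: rows 3, 14 → C takes values {15, 5} — violation
F=2: row 4 → C = 6 ✓
F=10: row 5 → C = 5 ✓
F=6: rows 6, 13 → C = 5, 5 ✓
F=12: row 7 → C = 1 ✓
F=4: rows 9, 11, 16 → C = 10, 10, 10 ✓
F=3: rows 10, 12, 15 → C = 4, 4, 4 ✓
F=1: row 17 → C = 4 ✓
The only F value with inconsistent C is F=7.

7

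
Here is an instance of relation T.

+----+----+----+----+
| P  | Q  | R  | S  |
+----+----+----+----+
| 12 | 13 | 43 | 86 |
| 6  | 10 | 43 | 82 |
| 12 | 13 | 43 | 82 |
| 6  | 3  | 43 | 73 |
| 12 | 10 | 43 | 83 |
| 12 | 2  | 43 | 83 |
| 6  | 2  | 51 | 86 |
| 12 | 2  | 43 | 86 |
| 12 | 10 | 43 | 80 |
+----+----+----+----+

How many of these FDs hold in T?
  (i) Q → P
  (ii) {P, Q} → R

1

(i) Q → P: Q=10: 3 rows → P takes values {6, 12} — violation; Q=2: 3 rows → P takes values {12, 6} — violation — fails.
(ii) {P, Q} → R: every LHS value maps to a single RHS value — holds.
1 of the 2 dependencies holds.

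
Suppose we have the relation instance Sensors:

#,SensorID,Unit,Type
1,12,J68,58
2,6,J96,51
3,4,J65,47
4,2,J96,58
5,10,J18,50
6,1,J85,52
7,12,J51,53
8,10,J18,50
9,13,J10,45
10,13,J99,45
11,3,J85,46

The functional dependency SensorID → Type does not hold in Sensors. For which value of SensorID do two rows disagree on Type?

SensorID=12: rows 1, 7 → Type takes values {58, 53} — violation
SensorID=6: row 2 → Type = 51 ✓
SensorID=4: row 3 → Type = 47 ✓
SensorID=2: row 4 → Type = 58 ✓
SensorID=10: rows 5, 8 → Type = 50, 50 ✓
SensorID=1: row 6 → Type = 52 ✓
SensorID=13: rows 9, 10 → Type = 45, 45 ✓
SensorID=3: row 11 → Type = 46 ✓
The only SensorID value with inconsistent Type is SensorID=12.

12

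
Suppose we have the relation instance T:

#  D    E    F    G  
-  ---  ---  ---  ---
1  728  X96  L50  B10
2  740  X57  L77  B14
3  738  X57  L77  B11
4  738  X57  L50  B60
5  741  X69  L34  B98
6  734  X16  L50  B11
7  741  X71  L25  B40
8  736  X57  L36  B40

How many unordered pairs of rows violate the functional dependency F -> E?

F=L50: violating pairs (1,4), (1,6), (4,6) — 3 pairs.
F=L77: all 2 rows agree on E — 0 pairs.

3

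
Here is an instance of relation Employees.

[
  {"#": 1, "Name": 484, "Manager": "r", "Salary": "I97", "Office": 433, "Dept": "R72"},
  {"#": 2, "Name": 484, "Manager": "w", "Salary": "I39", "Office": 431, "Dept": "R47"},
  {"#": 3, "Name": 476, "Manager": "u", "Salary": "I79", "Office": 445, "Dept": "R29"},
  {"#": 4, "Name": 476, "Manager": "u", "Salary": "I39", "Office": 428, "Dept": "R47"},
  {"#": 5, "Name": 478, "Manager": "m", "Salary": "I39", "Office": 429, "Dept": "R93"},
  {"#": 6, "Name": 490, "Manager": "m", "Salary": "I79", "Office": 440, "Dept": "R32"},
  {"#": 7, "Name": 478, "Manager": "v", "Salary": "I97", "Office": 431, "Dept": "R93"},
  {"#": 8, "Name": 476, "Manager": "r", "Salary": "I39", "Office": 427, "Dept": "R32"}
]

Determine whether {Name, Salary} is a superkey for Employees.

No

Rows 4 and 8 have the same {Name, Salary} value (Name=476, Salary=I39) but are distinct tuples, so {Name, Salary} does not determine every attribute — not a superkey.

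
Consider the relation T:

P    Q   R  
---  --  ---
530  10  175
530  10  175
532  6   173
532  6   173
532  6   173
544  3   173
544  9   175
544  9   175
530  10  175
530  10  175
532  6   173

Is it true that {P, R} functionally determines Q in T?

Yes

(P=530, R=175): 4 rows → Q = 10, 10, 10, 10 ✓
(P=532, R=173): 4 rows → Q = 6, 6, 6, 6 ✓
(P=544, R=173): 1 row → Q = 3 ✓
(P=544, R=175): 2 rows → Q = 9, 9 ✓
Every {P, R} value is associated with a single Q value, so {P, R} -> Q holds.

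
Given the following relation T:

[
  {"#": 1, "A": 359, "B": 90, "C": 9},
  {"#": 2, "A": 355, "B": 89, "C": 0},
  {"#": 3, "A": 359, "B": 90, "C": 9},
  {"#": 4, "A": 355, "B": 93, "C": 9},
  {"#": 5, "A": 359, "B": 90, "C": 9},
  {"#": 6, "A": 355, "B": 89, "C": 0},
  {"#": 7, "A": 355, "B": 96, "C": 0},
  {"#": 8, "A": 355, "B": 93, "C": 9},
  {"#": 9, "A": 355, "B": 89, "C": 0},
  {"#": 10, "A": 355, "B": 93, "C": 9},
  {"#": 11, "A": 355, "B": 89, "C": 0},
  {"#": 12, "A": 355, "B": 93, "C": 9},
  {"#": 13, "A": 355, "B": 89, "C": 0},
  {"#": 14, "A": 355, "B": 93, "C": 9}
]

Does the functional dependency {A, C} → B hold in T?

No

(A=359, C=9): rows 1, 3, 5 → B = 90, 90, 90 ✓
(A=355, C=0): rows 2, 6, 7, 9, 11, 13 → B takes values {89, 96} — violation
(A=355, C=9): rows 4, 8, 10, 12, 14 → B = 93, 93, 93, 93, 93 ✓
Two rows agree on {A, C} but differ on B, so {A, C} → B does not hold.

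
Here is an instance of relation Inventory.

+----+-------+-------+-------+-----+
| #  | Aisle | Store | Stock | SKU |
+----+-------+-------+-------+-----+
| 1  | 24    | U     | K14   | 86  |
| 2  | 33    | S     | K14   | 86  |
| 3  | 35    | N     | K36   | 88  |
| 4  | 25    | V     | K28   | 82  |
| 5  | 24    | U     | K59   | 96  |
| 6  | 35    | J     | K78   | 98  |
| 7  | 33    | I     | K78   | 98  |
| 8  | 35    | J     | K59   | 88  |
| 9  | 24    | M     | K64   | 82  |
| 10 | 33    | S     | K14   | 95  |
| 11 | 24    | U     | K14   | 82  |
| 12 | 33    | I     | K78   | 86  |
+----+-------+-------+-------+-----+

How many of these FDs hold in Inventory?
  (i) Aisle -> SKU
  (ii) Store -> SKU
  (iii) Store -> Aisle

1

(i) Aisle -> SKU: Aisle=24: rows 1, 5, 9, 11 → SKU takes values {86, 96, 82} — violation; Aisle=33: rows 2, 7, 10, 12 → SKU takes values {86, 98, 95} — violation; Aisle=35: rows 3, 6, 8 → SKU takes values {88, 98} — violation — fails.
(ii) Store -> SKU: Store=U: rows 1, 5, 11 → SKU takes values {86, 96, 82} — violation; Store=S: rows 2, 10 → SKU takes values {86, 95} — violation; Store=J: rows 6, 8 → SKU takes values {98, 88} — violation; Store=I: rows 7, 12 → SKU takes values {98, 86} — violation — fails.
(iii) Store -> Aisle: every LHS value maps to a single RHS value — holds.
1 of the 3 dependencies holds.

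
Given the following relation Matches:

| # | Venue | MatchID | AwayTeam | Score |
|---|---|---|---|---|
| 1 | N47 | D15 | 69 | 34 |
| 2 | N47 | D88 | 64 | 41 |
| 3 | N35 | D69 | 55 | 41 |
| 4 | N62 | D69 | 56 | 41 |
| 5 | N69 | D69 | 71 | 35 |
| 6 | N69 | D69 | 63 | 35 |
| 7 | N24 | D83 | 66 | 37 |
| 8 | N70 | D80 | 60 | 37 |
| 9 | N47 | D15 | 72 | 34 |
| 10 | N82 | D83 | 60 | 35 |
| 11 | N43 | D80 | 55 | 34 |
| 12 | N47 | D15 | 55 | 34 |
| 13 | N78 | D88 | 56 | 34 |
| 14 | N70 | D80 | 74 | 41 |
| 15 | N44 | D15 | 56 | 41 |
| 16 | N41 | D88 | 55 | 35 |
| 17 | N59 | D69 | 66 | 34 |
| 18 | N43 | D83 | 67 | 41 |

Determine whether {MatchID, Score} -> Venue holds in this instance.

No

(MatchID=D15, Score=34): rows 1, 9, 12 → Venue = N47, N47, N47 ✓
(MatchID=D88, Score=41): row 2 → Venue = N47 ✓
(MatchID=D69, Score=41): rows 3, 4 → Venue takes values {N35, N62} — violation
(MatchID=D69, Score=35): rows 5, 6 → Venue = N69, N69 ✓
(MatchID=D83, Score=37): row 7 → Venue = N24 ✓
(MatchID=D80, Score=37): row 8 → Venue = N70 ✓
(MatchID=D83, Score=35): row 10 → Venue = N82 ✓
(MatchID=D80, Score=34): row 11 → Venue = N43 ✓
(MatchID=D88, Score=34): row 13 → Venue = N78 ✓
(MatchID=D80, Score=41): row 14 → Venue = N70 ✓
(MatchID=D15, Score=41): row 15 → Venue = N44 ✓
(MatchID=D88, Score=35): row 16 → Venue = N41 ✓
(MatchID=D69, Score=34): row 17 → Venue = N59 ✓
(MatchID=D83, Score=41): row 18 → Venue = N43 ✓
Two rows agree on {MatchID, Score} but differ on Venue, so {MatchID, Score} -> Venue does not hold.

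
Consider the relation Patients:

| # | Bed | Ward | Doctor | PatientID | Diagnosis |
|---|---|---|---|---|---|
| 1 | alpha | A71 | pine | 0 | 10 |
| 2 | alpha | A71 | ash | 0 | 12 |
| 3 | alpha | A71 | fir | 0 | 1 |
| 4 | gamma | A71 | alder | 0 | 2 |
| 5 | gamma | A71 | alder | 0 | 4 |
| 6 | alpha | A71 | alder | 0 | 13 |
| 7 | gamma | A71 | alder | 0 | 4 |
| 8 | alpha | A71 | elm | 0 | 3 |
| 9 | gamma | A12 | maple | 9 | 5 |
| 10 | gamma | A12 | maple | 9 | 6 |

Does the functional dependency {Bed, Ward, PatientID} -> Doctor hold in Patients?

(Bed=alpha, Ward=A71, PatientID=0): rows 1, 2, 3, 6, 8 → Doctor takes values {pine, ash, fir, alder, elm} — violation
(Bed=gamma, Ward=A71, PatientID=0): rows 4, 5, 7 → Doctor = alder, alder, alder ✓
(Bed=gamma, Ward=A12, PatientID=9): rows 9, 10 → Doctor = maple, maple ✓
Two rows agree on {Bed, Ward, PatientID} but differ on Doctor, so {Bed, Ward, PatientID} -> Doctor does not hold.

No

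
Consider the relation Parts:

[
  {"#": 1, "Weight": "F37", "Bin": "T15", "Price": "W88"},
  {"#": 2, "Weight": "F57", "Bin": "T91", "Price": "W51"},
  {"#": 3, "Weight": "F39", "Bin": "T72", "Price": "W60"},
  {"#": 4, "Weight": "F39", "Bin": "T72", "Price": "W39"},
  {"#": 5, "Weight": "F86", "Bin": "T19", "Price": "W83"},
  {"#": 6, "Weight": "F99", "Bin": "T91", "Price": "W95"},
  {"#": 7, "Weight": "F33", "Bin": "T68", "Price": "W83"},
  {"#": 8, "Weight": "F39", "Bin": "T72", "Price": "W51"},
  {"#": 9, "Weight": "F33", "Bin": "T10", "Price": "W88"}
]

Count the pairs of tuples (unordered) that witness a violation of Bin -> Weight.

1

Bin=T91: violating pairs (2,6) — 1 pair.
Bin=T72: all 3 rows agree on Weight — 0 pairs.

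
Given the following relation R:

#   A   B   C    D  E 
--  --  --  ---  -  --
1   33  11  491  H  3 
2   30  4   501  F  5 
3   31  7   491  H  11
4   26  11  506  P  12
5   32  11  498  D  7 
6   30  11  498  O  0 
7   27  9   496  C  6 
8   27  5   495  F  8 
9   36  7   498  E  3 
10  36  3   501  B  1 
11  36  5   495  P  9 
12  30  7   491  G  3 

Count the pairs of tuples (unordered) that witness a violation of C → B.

5

C=491: violating pairs (1,3), (1,12) — 2 pairs.
C=501: violating pairs (2,10) — 1 pair.
C=498: violating pairs (5,9), (6,9) — 2 pairs.
C=495: all 2 rows agree on B — 0 pairs.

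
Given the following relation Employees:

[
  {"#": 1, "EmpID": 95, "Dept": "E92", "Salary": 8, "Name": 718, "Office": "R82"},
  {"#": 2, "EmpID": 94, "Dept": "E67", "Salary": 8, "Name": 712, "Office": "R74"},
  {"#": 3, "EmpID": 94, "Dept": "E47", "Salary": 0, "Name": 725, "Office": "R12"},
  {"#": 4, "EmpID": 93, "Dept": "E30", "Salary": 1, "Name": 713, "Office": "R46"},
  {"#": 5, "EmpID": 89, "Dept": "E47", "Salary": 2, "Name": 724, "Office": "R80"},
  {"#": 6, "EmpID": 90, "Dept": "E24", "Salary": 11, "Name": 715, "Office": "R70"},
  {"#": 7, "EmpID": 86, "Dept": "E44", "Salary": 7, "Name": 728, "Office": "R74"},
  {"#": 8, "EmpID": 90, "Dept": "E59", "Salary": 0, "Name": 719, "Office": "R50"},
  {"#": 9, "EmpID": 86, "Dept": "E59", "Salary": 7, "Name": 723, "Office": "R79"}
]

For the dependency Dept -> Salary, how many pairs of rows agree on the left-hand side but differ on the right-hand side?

Dept=E47: violating pairs (3,5) — 1 pair.
Dept=E59: violating pairs (8,9) — 1 pair.

2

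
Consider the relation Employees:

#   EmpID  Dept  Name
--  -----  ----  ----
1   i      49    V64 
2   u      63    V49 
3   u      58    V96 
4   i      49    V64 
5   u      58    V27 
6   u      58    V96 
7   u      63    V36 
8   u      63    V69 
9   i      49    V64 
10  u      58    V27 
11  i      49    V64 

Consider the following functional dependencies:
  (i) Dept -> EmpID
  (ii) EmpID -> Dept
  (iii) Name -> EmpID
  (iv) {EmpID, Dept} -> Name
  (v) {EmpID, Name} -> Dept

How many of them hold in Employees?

(i) Dept -> EmpID: every LHS value maps to a single RHS value — holds.
(ii) EmpID -> Dept: EmpID=u: rows 2, 3, 5, 6, 7, 8, 10 → Dept takes values {63, 58} — violation — fails.
(iii) Name -> EmpID: every LHS value maps to a single RHS value — holds.
(iv) {EmpID, Dept} -> Name: (EmpID=u, Dept=63): rows 2, 7, 8 → Name takes values {V49, V36, V69} — violation; (EmpID=u, Dept=58): rows 3, 5, 6, 10 → Name takes values {V96, V27} — violation — fails.
(v) {EmpID, Name} -> Dept: every LHS value maps to a single RHS value — holds.
3 of the 5 dependencies hold.

3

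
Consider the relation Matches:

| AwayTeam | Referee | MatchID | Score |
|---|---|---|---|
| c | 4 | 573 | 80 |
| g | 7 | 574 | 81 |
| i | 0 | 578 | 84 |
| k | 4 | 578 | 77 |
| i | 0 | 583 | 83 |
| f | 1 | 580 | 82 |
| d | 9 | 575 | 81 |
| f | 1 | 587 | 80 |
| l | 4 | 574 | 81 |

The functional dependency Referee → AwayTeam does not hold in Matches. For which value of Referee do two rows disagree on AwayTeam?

4

Referee=4: 3 rows → AwayTeam takes values {c, k, l} — violation
Referee=7: 1 row → AwayTeam = g ✓
Referee=0: 2 rows → AwayTeam = i, i ✓
Referee=1: 2 rows → AwayTeam = f, f ✓
Referee=9: 1 row → AwayTeam = d ✓
The only Referee value with inconsistent AwayTeam is Referee=4.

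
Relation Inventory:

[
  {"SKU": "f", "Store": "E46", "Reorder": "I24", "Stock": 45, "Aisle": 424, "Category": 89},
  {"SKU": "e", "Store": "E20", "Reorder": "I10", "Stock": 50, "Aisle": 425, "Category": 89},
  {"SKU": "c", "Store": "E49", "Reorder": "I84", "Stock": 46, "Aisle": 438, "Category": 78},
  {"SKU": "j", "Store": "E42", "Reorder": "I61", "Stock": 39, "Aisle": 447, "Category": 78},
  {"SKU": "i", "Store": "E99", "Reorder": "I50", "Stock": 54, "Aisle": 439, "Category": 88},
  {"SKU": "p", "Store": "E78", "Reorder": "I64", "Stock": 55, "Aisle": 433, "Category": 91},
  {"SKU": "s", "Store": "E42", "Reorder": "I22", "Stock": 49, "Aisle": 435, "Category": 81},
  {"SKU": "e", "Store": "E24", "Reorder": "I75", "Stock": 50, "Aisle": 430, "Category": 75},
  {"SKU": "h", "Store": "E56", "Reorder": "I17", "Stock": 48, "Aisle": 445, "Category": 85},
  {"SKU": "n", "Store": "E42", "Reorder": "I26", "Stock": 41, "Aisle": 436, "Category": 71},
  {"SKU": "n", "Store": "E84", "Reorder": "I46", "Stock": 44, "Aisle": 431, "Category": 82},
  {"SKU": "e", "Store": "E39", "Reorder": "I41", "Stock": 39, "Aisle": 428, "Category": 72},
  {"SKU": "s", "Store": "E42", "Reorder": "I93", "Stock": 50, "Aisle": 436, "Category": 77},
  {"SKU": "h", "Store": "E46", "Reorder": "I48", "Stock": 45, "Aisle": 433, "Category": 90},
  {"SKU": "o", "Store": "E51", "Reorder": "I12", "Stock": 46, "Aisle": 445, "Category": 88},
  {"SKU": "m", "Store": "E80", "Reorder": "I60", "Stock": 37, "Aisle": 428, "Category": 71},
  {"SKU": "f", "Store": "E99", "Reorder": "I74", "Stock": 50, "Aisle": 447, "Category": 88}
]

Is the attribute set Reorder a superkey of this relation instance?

All 17 rows have distinct Reorder values, so Reorder → (all attributes) holds and Reorder is a superkey.

Yes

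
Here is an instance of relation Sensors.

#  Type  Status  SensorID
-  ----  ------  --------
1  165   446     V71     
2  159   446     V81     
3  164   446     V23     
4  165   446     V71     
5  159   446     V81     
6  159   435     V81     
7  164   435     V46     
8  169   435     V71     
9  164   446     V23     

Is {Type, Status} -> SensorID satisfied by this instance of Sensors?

(Type=165, Status=446): rows 1, 4 → SensorID = V71, V71 ✓
(Type=159, Status=446): rows 2, 5 → SensorID = V81, V81 ✓
(Type=164, Status=446): rows 3, 9 → SensorID = V23, V23 ✓
(Type=159, Status=435): row 6 → SensorID = V81 ✓
(Type=164, Status=435): row 7 → SensorID = V46 ✓
(Type=169, Status=435): row 8 → SensorID = V71 ✓
Every {Type, Status} value is associated with a single SensorID value, so {Type, Status} -> SensorID holds.

Yes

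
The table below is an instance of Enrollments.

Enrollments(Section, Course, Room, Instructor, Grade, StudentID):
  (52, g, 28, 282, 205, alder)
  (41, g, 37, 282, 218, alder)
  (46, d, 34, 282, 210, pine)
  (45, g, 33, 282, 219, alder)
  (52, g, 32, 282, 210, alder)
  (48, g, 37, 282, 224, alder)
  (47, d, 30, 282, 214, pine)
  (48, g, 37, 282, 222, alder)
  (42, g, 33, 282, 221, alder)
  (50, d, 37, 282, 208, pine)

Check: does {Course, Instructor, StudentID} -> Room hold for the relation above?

No

(Course=g, Instructor=282, StudentID=alder): 7 rows → Room takes values {28, 37, 33, 32} — violation
(Course=d, Instructor=282, StudentID=pine): 3 rows → Room takes values {34, 30, 37} — violation
Two rows agree on {Course, Instructor, StudentID} but differ on Room, so {Course, Instructor, StudentID} -> Room does not hold.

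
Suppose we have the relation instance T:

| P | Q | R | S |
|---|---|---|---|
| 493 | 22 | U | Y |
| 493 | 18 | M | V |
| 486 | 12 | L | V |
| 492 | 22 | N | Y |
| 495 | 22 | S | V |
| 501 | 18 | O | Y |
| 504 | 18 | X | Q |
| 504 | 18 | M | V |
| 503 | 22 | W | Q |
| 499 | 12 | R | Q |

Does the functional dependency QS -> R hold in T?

(Q=22, S=Y): 2 rows → R takes values {U, N} — violation
(Q=18, S=V): 2 rows → R = M, M ✓
(Q=12, S=V): 1 row → R = L ✓
(Q=22, S=V): 1 row → R = S ✓
(Q=18, S=Y): 1 row → R = O ✓
(Q=18, S=Q): 1 row → R = X ✓
(Q=22, S=Q): 1 row → R = W ✓
(Q=12, S=Q): 1 row → R = R ✓
Two rows agree on QS but differ on R, so QS -> R does not hold.

No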